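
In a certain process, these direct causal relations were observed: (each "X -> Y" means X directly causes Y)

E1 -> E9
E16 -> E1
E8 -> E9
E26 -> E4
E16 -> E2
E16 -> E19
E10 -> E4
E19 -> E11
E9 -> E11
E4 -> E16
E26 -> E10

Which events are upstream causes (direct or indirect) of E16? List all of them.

Immediate cause of E16: E4.
Further upstream: E26, E10.

E10, E26, E4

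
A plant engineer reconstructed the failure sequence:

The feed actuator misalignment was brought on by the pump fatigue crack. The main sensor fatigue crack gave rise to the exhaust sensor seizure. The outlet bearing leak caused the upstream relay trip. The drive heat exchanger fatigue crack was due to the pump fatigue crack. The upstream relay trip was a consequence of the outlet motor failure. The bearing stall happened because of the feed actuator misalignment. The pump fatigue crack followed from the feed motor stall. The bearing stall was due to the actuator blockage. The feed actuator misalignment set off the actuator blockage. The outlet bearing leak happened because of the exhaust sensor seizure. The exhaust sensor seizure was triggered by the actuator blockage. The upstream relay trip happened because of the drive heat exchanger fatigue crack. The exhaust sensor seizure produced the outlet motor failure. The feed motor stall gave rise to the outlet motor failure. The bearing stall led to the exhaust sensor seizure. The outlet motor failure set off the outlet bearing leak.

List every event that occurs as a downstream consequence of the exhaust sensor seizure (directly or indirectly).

the outlet bearing leak, the outlet motor failure, the upstream relay trip

Direct effects: the outlet motor failure, the outlet bearing leak.
2 steps out: the upstream relay trip.
Not reachable from it: the feed motor stall, the pump fatigue crack, the feed actuator misalignment, the actuator blockage, the bearing stall, the drive heat exchanger fatigue crack, the main sensor fatigue crack.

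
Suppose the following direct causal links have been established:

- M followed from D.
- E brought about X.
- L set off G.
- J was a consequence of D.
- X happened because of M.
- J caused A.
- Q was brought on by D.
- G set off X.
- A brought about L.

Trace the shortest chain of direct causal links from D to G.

D → J
J → A
A → L
L → G
Length: 4 steps.

D → J → A → L → G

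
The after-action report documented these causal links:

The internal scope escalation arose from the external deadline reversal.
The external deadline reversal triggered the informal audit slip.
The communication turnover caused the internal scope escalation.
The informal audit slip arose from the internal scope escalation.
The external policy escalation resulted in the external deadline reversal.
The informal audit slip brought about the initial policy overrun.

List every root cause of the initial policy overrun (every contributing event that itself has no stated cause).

Tracing upstream from the initial policy overrun: the initial policy overrun ← the informal audit slip ← the external deadline reversal ← the external policy escalation.
A separate upstream branch: the initial policy overrun ← the informal audit slip ← the internal scope escalation ← the communication turnover.
Each of those chain origins has no stated cause.

the communication turnover, the external policy escalation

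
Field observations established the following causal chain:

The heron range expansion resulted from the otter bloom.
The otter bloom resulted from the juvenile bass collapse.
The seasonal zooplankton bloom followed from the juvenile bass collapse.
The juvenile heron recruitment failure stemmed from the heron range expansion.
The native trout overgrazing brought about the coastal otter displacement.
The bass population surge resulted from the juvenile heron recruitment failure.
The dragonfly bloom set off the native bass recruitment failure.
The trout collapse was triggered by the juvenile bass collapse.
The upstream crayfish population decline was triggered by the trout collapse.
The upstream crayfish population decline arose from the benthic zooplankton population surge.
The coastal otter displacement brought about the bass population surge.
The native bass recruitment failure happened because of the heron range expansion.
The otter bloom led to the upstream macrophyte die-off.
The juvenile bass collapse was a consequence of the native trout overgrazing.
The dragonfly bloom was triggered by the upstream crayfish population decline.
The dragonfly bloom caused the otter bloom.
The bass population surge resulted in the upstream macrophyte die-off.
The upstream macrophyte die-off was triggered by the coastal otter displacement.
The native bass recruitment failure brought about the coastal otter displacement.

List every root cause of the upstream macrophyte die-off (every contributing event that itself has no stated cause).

Tracing upstream from the upstream macrophyte die-off: the upstream macrophyte die-off ← the coastal otter displacement ← the native trout overgrazing.
A separate upstream branch: the upstream macrophyte die-off ← the otter bloom ← the dragonfly bloom ← the upstream crayfish population decline ← the benthic zooplankton population surge.
Each of those chain origins has no stated cause.

the benthic zooplankton population surge, the native trout overgrazing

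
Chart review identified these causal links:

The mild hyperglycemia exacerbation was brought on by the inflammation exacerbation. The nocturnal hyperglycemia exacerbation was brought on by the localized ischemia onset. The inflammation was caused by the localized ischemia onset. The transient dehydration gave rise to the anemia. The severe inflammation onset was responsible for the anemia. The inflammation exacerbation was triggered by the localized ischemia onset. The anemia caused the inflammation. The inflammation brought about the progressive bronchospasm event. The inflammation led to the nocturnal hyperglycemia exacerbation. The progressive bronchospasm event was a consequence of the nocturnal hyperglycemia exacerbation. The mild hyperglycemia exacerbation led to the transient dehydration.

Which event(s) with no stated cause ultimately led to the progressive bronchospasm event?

Tracing upstream from the progressive bronchospasm event: the progressive bronchospasm event ← the inflammation ← the localized ischemia onset.
A separate upstream branch: the progressive bronchospasm event ← the inflammation ← the anemia ← the severe inflammation onset.
Each of those chain origins has no stated cause.

the localized ischemia onset, the severe inflammation onset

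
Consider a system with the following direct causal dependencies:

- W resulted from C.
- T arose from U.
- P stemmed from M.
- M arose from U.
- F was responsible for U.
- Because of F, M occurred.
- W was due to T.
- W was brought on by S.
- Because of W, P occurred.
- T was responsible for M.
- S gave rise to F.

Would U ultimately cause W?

Yes

There is a causal chain: U → T → W.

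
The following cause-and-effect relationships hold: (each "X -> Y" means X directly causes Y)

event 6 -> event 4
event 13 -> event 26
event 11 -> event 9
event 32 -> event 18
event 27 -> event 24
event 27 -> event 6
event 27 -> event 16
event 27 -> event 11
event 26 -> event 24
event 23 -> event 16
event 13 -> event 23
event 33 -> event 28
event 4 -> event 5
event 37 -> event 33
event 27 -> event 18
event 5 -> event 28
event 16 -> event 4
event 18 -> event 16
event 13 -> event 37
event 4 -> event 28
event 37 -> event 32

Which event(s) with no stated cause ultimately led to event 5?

Tracing upstream from event 5: event 5 ← event 4 ← event 16 ← event 23 ← event 13.
A separate upstream branch: event 5 ← event 4 ← event 16 ← event 27.
Each of those chain origins has no stated cause.

event 13, event 27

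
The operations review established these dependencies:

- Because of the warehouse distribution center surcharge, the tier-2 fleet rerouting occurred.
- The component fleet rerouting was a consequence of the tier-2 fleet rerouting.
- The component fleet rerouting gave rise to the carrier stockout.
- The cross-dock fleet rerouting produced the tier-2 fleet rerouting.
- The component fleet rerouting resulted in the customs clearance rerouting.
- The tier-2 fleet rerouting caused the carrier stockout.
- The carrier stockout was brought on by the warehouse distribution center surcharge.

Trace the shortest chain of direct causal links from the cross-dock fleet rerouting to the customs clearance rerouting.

the cross-dock fleet rerouting → the tier-2 fleet rerouting
the tier-2 fleet rerouting → the component fleet rerouting
the component fleet rerouting → the customs clearance rerouting
Length: 3 steps.

the cross-dock fleet rerouting → the tier-2 fleet rerouting → the component fleet rerouting → the customs clearance rerouting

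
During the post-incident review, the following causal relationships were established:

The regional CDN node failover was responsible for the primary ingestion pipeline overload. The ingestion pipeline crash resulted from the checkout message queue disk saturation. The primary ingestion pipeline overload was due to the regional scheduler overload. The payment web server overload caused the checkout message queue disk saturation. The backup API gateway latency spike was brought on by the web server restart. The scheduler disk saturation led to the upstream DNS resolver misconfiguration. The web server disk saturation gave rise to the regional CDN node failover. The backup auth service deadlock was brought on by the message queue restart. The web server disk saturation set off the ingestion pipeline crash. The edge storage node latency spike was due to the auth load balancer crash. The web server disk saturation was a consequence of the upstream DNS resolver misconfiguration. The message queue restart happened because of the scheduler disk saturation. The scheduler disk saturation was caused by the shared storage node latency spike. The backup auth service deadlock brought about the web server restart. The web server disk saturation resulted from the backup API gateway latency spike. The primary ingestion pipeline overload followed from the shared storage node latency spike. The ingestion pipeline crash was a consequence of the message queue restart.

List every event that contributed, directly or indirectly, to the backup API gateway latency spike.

the backup auth service deadlock, the message queue restart, the scheduler disk saturation, the shared storage node latency spike, the web server restart

Immediate cause of the backup API gateway latency spike: the web server restart.
Further upstream: the shared storage node latency spike, the scheduler disk saturation, the message queue restart, the backup auth service deadlock.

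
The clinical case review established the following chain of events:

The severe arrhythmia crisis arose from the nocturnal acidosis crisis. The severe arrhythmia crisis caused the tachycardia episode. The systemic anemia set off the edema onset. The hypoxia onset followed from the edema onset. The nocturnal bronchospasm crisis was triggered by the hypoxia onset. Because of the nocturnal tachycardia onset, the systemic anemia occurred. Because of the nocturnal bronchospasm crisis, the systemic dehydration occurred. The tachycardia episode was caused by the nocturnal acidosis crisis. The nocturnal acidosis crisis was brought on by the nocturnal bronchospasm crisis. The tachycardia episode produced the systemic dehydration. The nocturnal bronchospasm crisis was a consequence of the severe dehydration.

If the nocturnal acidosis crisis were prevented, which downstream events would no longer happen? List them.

Downstream of the nocturnal acidosis crisis: the severe arrhythmia crisis, the tachycardia episode, the systemic dehydration.
Of those, still caused via another path: the systemic dehydration.
The remainder have no surviving cause.

the severe arrhythmia crisis, the tachycardia episode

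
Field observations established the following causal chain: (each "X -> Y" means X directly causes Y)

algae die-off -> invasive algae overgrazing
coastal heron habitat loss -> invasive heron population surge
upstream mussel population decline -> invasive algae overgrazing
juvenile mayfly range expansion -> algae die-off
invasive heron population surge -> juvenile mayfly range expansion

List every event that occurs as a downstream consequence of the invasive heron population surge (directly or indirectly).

Direct effects: the juvenile mayfly range expansion.
2 steps out: the algae die-off.
3 steps out: the invasive algae overgrazing.
Not reachable from it: the coastal heron habitat loss, the upstream mussel population decline.

the algae die-off, the invasive algae overgrazing, the juvenile mayfly range expansion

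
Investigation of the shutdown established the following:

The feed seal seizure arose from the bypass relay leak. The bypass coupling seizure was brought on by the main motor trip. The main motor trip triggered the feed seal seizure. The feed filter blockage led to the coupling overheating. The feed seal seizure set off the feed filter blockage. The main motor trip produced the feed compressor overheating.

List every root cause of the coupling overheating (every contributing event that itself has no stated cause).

the bypass relay leak, the main motor trip

Tracing upstream from the coupling overheating: the coupling overheating ← the feed filter blockage ← the feed seal seizure ← the main motor trip.
A separate upstream branch: the coupling overheating ← the feed filter blockage ← the feed seal seizure ← the bypass relay leak.
Each of those chain origins has no stated cause.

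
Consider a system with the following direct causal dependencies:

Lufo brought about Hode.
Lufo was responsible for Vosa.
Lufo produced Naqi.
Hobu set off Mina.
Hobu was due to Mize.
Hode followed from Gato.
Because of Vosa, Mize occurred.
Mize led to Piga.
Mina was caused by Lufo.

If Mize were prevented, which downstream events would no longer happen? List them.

Hobu, Piga

Downstream of Mize: Hobu, Mina, Piga.
Of those, still caused via another path: Mina.
The remainder have no surviving cause.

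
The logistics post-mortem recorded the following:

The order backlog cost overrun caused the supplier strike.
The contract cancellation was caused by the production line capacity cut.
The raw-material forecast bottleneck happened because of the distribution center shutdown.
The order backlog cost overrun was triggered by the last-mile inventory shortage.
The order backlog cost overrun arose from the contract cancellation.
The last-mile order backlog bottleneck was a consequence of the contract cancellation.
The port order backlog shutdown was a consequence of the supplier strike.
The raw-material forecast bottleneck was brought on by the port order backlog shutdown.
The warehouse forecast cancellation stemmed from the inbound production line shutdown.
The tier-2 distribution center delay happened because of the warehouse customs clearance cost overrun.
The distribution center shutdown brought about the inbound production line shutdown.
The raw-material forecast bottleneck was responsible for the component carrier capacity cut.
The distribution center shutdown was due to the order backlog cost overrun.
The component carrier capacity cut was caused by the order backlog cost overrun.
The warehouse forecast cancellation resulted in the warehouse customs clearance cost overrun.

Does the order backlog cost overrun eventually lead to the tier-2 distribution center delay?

There is a causal chain: the order backlog cost overrun → the distribution center shutdown → the inbound production line shutdown → the warehouse forecast cancellation → the warehouse customs clearance cost overrun → the tier-2 distribution center delay.

Yes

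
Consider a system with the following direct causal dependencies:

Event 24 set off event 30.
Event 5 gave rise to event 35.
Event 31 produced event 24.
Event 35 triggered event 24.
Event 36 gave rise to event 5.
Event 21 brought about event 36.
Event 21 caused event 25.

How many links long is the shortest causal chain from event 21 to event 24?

Shortest chain: event 21 → event 36 → event 5 → event 35 → event 24.

4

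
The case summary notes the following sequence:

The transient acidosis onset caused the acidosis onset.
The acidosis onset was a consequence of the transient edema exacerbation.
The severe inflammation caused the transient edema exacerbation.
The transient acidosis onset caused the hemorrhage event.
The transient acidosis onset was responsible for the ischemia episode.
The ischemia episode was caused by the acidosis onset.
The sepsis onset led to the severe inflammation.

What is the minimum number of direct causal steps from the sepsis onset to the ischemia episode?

4

Shortest chain: the sepsis onset → the severe inflammation → the transient edema exacerbation → the acidosis onset → the ischemia episode.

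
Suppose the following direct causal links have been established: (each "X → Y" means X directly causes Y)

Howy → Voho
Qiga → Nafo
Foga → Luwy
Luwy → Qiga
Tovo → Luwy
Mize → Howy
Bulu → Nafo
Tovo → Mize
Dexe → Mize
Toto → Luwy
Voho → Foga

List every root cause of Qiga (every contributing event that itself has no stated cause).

Dexe, Toto, Tovo

Tracing upstream from Qiga: Qiga ← Luwy ← Toto.
A separate upstream branch: Qiga ← Luwy ← Foga ← Voho ← Howy ← Mize ← Dexe.
A separate upstream branch: Qiga ← Luwy ← Tovo.
Each of those chain origins has no stated cause.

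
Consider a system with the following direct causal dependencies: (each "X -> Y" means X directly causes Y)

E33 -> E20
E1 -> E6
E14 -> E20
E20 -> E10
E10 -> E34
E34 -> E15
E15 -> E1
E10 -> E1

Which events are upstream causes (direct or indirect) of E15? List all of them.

E10, E14, E20, E33, E34

Immediate cause of E15: E34.
Further upstream: E14, E20, E10, E33.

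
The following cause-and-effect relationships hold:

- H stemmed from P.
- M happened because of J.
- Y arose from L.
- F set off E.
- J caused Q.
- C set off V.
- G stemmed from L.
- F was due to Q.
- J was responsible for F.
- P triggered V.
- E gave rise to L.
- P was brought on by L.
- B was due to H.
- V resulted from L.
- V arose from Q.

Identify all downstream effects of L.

Direct effects: Y, P, G, V.
2 steps out: H.
3 steps out: B.
Not reachable from it: J, Q, F, C, E, M.

B, G, H, P, V, Y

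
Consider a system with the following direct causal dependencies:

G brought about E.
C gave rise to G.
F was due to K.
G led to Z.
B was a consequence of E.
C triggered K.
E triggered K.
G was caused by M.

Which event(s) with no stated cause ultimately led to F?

Tracing upstream from F: F ← K ← C.
A separate upstream branch: F ← K ← E ← G ← M.
Each of those chain origins has no stated cause.

C, M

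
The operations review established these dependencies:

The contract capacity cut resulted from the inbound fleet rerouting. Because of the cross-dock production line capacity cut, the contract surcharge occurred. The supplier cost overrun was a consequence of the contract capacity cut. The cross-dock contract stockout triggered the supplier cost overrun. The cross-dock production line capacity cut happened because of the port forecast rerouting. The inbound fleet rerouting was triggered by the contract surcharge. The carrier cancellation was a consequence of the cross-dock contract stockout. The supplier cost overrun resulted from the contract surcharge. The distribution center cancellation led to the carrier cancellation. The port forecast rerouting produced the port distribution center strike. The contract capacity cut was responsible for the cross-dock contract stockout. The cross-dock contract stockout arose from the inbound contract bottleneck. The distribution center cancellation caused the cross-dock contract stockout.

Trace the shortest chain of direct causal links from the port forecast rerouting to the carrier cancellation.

the port forecast rerouting → the cross-dock production line capacity cut → the contract surcharge → the inbound fleet rerouting → the contract capacity cut → the cross-dock contract stockout → the carrier cancellation

the port forecast rerouting → the cross-dock production line capacity cut
the cross-dock production line capacity cut → the contract surcharge
the contract surcharge → the inbound fleet rerouting
the inbound fleet rerouting → the contract capacity cut
the contract capacity cut → the cross-dock contract stockout
the cross-dock contract stockout → the carrier cancellation
Length: 6 steps.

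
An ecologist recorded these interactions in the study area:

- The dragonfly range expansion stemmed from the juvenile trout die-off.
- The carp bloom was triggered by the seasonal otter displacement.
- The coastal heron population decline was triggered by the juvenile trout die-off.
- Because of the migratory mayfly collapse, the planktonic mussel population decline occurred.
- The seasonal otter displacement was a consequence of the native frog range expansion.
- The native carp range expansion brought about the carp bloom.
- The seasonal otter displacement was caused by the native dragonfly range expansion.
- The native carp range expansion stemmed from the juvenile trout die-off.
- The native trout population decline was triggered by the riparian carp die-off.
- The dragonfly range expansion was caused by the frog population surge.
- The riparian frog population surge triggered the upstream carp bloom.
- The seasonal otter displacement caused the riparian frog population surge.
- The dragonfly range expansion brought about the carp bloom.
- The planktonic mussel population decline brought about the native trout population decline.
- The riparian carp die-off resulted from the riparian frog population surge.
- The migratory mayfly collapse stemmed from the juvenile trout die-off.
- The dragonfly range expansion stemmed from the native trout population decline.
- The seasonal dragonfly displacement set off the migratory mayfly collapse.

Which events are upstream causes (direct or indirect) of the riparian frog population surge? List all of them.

Immediate cause of the riparian frog population surge: the seasonal otter displacement.
Further upstream: the native dragonfly range expansion, the native frog range expansion.

the native dragonfly range expansion, the native frog range expansion, the seasonal otter displacement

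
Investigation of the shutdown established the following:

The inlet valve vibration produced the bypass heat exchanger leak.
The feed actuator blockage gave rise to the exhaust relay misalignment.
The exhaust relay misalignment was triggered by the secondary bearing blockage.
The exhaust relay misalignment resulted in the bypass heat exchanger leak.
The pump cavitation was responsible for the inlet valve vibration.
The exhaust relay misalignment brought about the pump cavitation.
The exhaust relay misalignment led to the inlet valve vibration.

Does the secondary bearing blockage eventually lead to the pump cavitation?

Yes

There is a causal chain: the secondary bearing blockage → the exhaust relay misalignment → the pump cavitation.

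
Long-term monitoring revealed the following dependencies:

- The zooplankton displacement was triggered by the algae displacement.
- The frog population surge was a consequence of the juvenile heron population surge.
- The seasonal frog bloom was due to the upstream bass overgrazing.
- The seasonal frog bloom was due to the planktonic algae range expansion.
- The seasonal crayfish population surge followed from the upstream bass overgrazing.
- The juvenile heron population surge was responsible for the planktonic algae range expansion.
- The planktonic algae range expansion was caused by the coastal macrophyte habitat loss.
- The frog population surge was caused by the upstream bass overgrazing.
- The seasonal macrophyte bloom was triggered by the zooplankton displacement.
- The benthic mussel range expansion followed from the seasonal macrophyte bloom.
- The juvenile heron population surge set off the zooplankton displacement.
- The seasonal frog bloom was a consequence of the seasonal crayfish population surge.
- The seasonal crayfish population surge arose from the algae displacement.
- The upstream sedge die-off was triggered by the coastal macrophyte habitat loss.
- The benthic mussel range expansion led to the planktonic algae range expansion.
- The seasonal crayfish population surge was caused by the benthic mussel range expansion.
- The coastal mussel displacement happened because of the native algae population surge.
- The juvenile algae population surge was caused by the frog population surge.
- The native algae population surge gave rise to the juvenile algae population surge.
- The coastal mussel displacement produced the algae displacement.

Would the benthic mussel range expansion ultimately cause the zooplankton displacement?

The benthic mussel range expansion leads to the planktonic algae range expansion, the seasonal crayfish population surge, the seasonal frog bloom; the zooplankton displacement is not among them.

No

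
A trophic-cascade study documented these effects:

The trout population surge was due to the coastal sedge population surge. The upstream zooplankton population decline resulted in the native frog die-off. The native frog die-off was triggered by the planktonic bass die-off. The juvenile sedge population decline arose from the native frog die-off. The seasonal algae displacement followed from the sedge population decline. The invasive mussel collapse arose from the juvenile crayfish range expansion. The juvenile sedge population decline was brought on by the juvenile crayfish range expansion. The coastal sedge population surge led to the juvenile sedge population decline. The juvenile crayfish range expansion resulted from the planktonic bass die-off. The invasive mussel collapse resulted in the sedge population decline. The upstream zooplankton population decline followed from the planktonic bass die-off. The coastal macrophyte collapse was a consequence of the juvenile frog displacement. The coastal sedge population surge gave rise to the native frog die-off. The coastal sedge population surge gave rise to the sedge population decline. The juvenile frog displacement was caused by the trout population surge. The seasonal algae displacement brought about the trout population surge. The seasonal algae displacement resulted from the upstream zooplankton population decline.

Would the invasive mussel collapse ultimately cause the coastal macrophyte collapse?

Yes

There is a causal chain: the invasive mussel collapse → the sedge population decline → the seasonal algae displacement → the trout population surge → the juvenile frog displacement → the coastal macrophyte collapse.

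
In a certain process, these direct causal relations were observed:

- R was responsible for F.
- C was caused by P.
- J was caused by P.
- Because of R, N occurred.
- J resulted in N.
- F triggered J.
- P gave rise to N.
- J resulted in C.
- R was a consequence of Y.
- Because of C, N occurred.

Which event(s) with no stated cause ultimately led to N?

P, Y

Tracing upstream from N: N ← R ← Y.
A separate upstream branch: N ← P.
Each of those chain origins has no stated cause.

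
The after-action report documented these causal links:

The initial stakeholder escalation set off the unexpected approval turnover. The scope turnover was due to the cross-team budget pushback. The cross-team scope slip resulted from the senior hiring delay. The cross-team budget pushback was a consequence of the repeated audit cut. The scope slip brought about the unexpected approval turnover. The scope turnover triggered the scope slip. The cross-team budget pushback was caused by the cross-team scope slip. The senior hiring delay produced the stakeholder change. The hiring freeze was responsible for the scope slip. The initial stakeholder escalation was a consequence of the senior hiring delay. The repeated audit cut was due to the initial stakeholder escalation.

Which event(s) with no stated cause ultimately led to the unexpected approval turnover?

Tracing upstream from the unexpected approval turnover: the unexpected approval turnover ← the initial stakeholder escalation ← the senior hiring delay.
A separate upstream branch: the unexpected approval turnover ← the scope slip ← the hiring freeze.
Each of those chain origins has no stated cause.

the hiring freeze, the senior hiring delay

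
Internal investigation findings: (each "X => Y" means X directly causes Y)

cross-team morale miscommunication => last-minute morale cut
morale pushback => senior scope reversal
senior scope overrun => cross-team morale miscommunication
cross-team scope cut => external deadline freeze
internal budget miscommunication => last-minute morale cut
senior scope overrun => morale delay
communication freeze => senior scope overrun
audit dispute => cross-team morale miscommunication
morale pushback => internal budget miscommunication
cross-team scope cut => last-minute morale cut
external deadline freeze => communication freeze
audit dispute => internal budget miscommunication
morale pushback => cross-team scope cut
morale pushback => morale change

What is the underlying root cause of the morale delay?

the morale pushback

Tracing upstream from the morale delay: the morale delay ← the senior scope overrun ← the communication freeze ← the external deadline freeze ← the cross-team scope cut ← the morale pushback.
The morale pushback has no stated cause, so it is the root.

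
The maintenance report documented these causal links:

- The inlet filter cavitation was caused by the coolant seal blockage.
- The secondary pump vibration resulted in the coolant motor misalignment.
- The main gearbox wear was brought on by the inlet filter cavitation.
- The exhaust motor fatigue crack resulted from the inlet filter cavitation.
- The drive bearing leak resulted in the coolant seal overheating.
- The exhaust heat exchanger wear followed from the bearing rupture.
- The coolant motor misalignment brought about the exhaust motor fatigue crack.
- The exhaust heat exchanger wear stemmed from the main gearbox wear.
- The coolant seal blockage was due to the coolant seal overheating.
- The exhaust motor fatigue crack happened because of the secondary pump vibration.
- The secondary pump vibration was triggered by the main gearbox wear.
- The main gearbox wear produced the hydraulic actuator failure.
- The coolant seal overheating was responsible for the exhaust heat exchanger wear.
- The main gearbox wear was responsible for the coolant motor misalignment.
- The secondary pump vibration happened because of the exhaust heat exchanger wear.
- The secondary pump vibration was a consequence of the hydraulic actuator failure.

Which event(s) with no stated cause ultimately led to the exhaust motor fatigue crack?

Tracing upstream from the exhaust motor fatigue crack: the exhaust motor fatigue crack ← the inlet filter cavitation ← the coolant seal blockage ← the coolant seal overheating ← the drive bearing leak.
A separate upstream branch: the exhaust motor fatigue crack ← the secondary pump vibration ← the exhaust heat exchanger wear ← the bearing rupture.
Each of those chain origins has no stated cause.

the bearing rupture, the drive bearing leak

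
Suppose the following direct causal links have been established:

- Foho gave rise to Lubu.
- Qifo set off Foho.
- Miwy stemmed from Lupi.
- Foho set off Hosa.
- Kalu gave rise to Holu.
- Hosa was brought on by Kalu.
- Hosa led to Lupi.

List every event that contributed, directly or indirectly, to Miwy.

Immediate cause of Miwy: Lupi.
Further upstream: Qifo, Kalu, Foho, Hosa.

Foho, Hosa, Kalu, Lupi, Qifo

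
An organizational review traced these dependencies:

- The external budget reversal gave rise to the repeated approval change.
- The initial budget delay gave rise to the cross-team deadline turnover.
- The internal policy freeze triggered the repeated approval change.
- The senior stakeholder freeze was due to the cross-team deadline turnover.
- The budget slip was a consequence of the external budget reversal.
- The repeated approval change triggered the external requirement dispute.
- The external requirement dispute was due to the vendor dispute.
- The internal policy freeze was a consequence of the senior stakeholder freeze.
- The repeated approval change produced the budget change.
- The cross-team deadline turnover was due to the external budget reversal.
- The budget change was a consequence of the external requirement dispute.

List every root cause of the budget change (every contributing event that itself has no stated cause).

the external budget reversal, the initial budget delay, the vendor dispute

Tracing upstream from the budget change: the budget change ← the external requirement dispute ← the vendor dispute.
A separate upstream branch: the budget change ← the repeated approval change ← the internal policy freeze ← the senior stakeholder freeze ← the cross-team deadline turnover ← the initial budget delay.
A separate upstream branch: the budget change ← the repeated approval change ← the external budget reversal.
Each of those chain origins has no stated cause.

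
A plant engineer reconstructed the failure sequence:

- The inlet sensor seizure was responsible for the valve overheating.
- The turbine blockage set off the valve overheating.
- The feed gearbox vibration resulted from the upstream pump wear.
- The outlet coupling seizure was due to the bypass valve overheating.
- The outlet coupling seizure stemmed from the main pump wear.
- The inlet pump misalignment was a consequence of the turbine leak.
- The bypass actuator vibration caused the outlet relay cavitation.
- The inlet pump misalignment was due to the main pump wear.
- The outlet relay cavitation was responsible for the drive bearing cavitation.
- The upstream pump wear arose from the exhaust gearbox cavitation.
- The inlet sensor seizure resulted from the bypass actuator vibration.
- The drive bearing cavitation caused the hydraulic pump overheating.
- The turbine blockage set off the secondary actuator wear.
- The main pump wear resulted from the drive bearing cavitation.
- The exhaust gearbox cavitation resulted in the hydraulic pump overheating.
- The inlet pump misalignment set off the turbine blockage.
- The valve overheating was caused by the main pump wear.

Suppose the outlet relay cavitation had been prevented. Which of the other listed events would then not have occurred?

the drive bearing cavitation, the main pump wear

Downstream of the outlet relay cavitation: the drive bearing cavitation, the main pump wear, the outlet coupling seizure, the hydraulic pump overheating, the inlet pump misalignment, the turbine blockage, the valve overheating, the secondary actuator wear.
Of those, still caused via another path: the outlet coupling seizure, the hydraulic pump overheating, the inlet pump misalignment, the turbine blockage, the valve overheating, the secondary actuator wear.
The remainder have no surviving cause.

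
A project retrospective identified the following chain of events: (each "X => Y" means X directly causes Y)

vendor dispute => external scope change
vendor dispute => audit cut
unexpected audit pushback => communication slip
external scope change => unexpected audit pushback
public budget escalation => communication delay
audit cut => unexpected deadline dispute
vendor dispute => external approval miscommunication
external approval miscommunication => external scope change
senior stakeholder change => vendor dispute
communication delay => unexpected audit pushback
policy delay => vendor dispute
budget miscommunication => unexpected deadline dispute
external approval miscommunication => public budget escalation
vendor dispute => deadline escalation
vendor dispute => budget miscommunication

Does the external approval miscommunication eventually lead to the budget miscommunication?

No

The external approval miscommunication leads to the external scope change, the public budget escalation, the communication delay, the unexpected audit pushback, the communication slip; the budget miscommunication is not among them.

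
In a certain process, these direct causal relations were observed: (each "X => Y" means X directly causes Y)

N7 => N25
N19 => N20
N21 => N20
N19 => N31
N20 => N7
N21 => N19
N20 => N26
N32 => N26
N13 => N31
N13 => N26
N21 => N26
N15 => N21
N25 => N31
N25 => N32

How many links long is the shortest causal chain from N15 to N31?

Shortest chain: N15 → N21 → N19 → N31.

3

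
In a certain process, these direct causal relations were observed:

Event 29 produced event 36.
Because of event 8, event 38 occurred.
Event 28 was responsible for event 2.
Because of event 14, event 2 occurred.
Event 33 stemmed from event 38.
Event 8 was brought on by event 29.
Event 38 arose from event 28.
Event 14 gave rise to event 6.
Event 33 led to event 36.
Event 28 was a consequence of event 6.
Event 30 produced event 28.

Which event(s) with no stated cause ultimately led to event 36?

event 14, event 29, event 30

Tracing upstream from event 36: event 36 ← event 29.
A separate upstream branch: event 36 ← event 33 ← event 38 ← event 28 ← event 30.
A separate upstream branch: event 36 ← event 33 ← event 38 ← event 28 ← event 6 ← event 14.
Each of those chain origins has no stated cause.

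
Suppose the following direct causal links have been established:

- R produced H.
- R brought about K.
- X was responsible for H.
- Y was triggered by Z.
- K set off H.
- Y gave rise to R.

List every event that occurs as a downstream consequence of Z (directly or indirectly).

H, K, R, Y

Direct effects: Y.
2 steps out: R.
3 steps out: K, H.
Not reachable from it: X.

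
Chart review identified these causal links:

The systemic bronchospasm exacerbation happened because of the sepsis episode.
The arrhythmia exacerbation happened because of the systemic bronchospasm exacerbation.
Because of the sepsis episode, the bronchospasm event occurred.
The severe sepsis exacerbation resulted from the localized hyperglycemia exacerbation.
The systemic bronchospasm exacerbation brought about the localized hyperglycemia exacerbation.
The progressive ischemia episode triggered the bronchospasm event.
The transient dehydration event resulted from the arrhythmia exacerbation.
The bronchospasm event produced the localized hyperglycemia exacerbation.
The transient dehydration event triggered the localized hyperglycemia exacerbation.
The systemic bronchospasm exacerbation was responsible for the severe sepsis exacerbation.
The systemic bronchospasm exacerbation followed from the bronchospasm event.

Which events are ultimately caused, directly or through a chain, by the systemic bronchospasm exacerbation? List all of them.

Direct effects: the arrhythmia exacerbation, the localized hyperglycemia exacerbation, the severe sepsis exacerbation.
2 steps out: the transient dehydration event.
Not reachable from it: the sepsis episode, the bronchospasm event, the progressive ischemia episode.

the arrhythmia exacerbation, the localized hyperglycemia exacerbation, the severe sepsis exacerbation, the transient dehydration event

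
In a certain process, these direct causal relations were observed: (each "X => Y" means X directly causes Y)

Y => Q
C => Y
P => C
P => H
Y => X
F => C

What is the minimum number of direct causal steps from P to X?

Shortest chain: P → C → Y → X.

3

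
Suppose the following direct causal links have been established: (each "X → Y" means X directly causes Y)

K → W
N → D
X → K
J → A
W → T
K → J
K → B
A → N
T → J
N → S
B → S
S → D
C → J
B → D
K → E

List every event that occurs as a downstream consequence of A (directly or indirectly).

D, N, S

Direct effects: N.
2 steps out: S, D.
Not reachable from it: X, K, B, W, T, E, J, C.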